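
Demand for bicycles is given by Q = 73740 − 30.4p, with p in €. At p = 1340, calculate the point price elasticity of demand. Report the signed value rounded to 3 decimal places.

dQ/dp = −30.4. At p = 1340, Q = 73740 − 30.4(1340) = 33004.
Ed = (dQ/dp)·(p/Q) = −30.4 × (1340/33004) = -1.23427…

-1.234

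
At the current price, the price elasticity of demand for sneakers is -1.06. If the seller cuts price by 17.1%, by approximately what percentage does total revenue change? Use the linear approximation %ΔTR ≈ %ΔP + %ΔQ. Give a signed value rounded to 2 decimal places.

+1.03%

%ΔQ ≈ Ed × %ΔP = (-1.06) × (-17.1%) = +18.1260%
%ΔTR ≈ %ΔP + %ΔQ = (-17.1%) + (+18.1260%) = +1.0260%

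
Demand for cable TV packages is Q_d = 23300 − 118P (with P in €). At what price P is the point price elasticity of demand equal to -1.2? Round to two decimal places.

107.70

Ed = −118P/(23300 − 118P). Set this equal to -1.2:
118P = 1.2·(23300 − 118P) ⇒ 118P(1 + 1.2) = 1.2·23300
P = 1.2·23300 / (118·2.2) = 107.7041…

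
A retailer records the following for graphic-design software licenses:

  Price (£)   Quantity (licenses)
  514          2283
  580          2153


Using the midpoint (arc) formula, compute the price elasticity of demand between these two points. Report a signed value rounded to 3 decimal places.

%ΔQ = (2153 − 2283) / [(2283 + 2153)/2] = -130/2218 = -0.058611…
%ΔP = (580 − 514) / [(514 + 580)/2] = 66/547 = 0.120658…
Arc Ed = %ΔQ / %ΔP = (-130/2218) / (66/547) = -0.48576…

-0.486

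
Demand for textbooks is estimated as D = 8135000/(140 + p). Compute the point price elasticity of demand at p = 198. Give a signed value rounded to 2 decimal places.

dD/dp = −8135000/(140 + p)² = -71.2072. At p = 198, D = 24068.
Ed = (dD/dp)·(p/D) = (-71.2072) × (198/24068) = -0.5857…

-0.59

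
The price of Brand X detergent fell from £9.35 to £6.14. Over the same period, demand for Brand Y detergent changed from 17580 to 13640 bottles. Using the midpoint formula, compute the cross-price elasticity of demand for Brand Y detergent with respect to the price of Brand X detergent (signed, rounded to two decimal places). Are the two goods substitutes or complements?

%ΔQ_{Brand Y detergent} = (13640 − 17580)/avg = -3940/15610 = -0.252402…
%ΔP_{Brand X detergent} = (6.14 − 9.35)/avg = -3.21/7.745 = -0.414460…
E_cross = (-3940/15610) / (-3.21/7.745) = 0.6089…
E_cross > 0 ⇒ the goods are substitutes.

0.61; substitutes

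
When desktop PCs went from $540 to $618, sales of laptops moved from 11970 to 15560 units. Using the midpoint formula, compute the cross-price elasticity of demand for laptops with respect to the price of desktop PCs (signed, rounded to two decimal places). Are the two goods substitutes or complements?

1.94; substitutes

%ΔQ_{laptops} = (15560 − 11970)/avg = 3590/13765 = 0.260806…
%ΔP_{desktop PCs} = (618 − 540)/avg = 78/579 = 0.134715…
E_cross = (3590/13765) / (78/579) = 1.9359…
E_cross > 0 ⇒ the goods are substitutes.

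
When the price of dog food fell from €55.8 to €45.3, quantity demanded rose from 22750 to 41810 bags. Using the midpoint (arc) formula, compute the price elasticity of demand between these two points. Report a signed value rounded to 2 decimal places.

-2.84

%ΔQ = (41810 − 22750) / [(22750 + 41810)/2] = 19060/32280 = 0.590458…
%ΔP = (45.3 − 55.8) / [(55.8 + 45.3)/2] = -10.5/50.55 = -0.207715…
Arc Ed = %ΔQ / %ΔP = (19060/32280) / (-10.5/50.55) = -2.8426…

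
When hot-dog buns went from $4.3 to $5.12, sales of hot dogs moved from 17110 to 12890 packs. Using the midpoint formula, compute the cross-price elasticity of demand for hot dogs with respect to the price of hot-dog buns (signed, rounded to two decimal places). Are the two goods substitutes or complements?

%ΔQ_{hot dogs} = (12890 − 17110)/avg = -4220/15000 = -0.281333…
%ΔP_{hot-dog buns} = (5.12 − 4.3)/avg = 0.82/4.71 = 0.174097…
E_cross = (-4220/15000) / (0.82/4.71) = -1.6159…
E_cross < 0 ⇒ the goods are complements.

-1.62; complements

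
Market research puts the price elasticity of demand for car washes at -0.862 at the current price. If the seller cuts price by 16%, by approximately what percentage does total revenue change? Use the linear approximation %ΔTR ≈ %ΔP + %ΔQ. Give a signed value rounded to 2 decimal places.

%ΔQ ≈ Ed × %ΔP = (-0.862) × (-16%) = +13.7920%
%ΔTR ≈ %ΔP + %ΔQ = (-16%) + (+13.7920%) = -2.2080%

-2.21%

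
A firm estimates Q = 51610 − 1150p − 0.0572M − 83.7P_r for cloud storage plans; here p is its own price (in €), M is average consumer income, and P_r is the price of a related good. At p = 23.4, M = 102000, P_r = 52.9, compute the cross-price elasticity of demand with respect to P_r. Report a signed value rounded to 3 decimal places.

-0.307

At the given values, Q = 51610 − 1150(23.4) − 0.0572(102000) − 83.7(52.9) = 14437.87.
∂Q/∂P_r = -83.7.
E = (-83.7) × (52.9/14437.87) = -0.30667…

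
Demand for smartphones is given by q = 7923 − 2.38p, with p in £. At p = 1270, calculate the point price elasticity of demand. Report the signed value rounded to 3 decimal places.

dq/dp = −2.38. At p = 1270, q = 7923 − 2.38(1270) = 4900.4.
Ed = (dq/dp)·(p/q) = −2.38 × (1270/4900.4) = -0.61680…

-0.617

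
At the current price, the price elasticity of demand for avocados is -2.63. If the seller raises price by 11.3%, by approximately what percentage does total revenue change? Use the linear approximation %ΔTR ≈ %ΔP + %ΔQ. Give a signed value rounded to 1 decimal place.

%ΔQ ≈ Ed × %ΔP = (-2.63) × (+11.3%) = -29.7190%
%ΔTR ≈ %ΔP + %ΔQ = (+11.3%) + (-29.7190%) = -18.4190%

-18.4%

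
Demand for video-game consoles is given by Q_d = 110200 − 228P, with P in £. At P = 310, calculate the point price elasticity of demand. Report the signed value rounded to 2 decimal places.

dQ_d/dP = −228. At P = 310, Q_d = 110200 − 228(310) = 39520.
Ed = (dQ_d/dP)·(P/Q_d) = −228 × (310/39520) = -1.7884…

-1.79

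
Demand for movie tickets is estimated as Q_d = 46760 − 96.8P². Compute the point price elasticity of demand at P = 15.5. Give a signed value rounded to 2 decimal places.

dQ_d/dP = −2·96.8·P = -3000.8. At P = 15.5, Q_d = 23503.8.
Ed = (dQ_d/dP)·(P/Q_d) = (-3000.8) × (15.5/23503.8) = -1.9789…

-1.98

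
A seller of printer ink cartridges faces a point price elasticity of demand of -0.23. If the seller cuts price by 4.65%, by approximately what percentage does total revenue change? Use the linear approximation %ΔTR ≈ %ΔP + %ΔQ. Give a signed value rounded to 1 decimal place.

%ΔQ ≈ Ed × %ΔP = (-0.23) × (-4.65%) = +1.0695%
%ΔTR ≈ %ΔP + %ΔQ = (-4.65%) + (+1.0695%) = -3.5805%

-3.6%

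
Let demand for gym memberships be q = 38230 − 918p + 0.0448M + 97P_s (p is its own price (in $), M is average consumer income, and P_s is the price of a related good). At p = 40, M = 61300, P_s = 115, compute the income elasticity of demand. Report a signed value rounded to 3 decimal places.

0.178

At the given values, q = 38230 − 918(40) + 0.0448(61300) + 97(115) = 15411.24.
∂q/∂M = 0.0448.
E = (0.0448) × (61300/15411.24) = 0.17819…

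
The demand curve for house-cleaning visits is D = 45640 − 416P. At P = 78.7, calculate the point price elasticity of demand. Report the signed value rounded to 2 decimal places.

dD/dP = −416. At P = 78.7, D = 45640 − 416(78.7) = 12900.8.
Ed = (dD/dP)·(P/D) = −416 × (78.7/12900.8) = -2.5377…

-2.54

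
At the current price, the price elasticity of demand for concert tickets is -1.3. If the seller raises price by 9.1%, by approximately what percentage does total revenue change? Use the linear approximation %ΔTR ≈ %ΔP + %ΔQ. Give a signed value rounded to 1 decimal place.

%ΔQ ≈ Ed × %ΔP = (-1.3) × (+9.1%) = -11.8300%
%ΔTR ≈ %ΔP + %ΔQ = (+9.1%) + (-11.8300%) = -2.7300%

-2.7%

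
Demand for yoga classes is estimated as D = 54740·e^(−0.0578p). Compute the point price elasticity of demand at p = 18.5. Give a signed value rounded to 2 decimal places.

dD/dp = −0.0578·D = -1086.03. At p = 18.5, D = 18789.4.
Ed = (dD/dp)·(p/D) = (-1086.03) × (18.5/18789.4) = -1.0693

-1.07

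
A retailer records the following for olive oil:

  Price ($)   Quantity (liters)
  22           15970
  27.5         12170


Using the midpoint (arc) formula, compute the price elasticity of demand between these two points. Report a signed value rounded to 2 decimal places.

%ΔQ = (12170 − 15970) / [(15970 + 12170)/2] = -3800/14070 = -0.270078…
%ΔP = (27.5 − 22) / [(22 + 27.5)/2] = 5.5/24.75 = 0.222222…
Arc Ed = %ΔQ / %ΔP = (-3800/14070) / (5.5/24.75) = -1.2153…

-1.22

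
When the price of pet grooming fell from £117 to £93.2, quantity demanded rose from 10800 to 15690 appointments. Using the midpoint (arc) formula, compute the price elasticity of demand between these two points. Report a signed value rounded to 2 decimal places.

%ΔQ = (15690 − 10800) / [(10800 + 15690)/2] = 4890/13245 = 0.369195…
%ΔP = (93.2 − 117) / [(117 + 93.2)/2] = -23.8/105.1 = -0.226450…
Arc Ed = %ΔQ / %ΔP = (4890/13245) / (-23.8/105.1) = -1.6303…

-1.63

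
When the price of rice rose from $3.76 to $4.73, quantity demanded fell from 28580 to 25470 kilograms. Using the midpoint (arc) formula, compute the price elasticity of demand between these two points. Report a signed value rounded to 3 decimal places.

%ΔQ = (25470 − 28580) / [(28580 + 25470)/2] = -3110/27025 = -0.115078…
%ΔP = (4.73 − 3.76) / [(3.76 + 4.73)/2] = 0.97/4.245 = 0.228504…
Arc Ed = %ΔQ / %ΔP = (-3110/27025) / (0.97/4.245) = -0.50361…

-0.504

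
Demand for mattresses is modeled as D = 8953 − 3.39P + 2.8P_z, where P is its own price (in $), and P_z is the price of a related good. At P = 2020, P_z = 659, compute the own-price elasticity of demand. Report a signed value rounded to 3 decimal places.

At the given values, D = 8953 − 3.39(2020) + 2.8(659) = 3950.4.
∂D/∂P = −3.39.
E = (-3.39) × (2020/3950.4) = -1.73344…

-1.733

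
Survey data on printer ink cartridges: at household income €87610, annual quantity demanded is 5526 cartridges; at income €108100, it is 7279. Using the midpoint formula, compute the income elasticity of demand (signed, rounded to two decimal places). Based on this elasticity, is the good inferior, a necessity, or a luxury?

%ΔQ = (7279 − 5526)/[( 5526 + 7279)/2] = 1753/6402.5 = 0.273799…
%ΔIncome = (108100 − 87610)/[( 87610 + 108100)/2] = 20490/97855 = 0.209391…
E_income = (1753/6402.5) / (20490/97855) = 1.3075…
E_income > 1 ⇒ normal good, luxury.

1.31; luxury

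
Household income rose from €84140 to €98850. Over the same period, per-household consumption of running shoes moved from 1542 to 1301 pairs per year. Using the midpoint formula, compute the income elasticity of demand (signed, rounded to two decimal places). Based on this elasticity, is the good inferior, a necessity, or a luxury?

-1.05; inferior

%ΔQ = (1301 − 1542)/[( 1542 + 1301)/2] = -241/1421.5 = -0.169539…
%ΔIncome = (98850 − 84140)/[( 84140 + 98850)/2] = 14710/91495 = 0.160773…
E_income = (-241/1421.5) / (14710/91495) = -1.0545…
E_income < 0 ⇒ inferior good.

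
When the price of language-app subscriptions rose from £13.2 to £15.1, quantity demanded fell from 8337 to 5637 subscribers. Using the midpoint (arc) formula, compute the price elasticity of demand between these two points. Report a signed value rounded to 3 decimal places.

-2.878

%ΔQ = (5637 − 8337) / [(8337 + 5637)/2] = -2700/6987 = -0.386431…
%ΔP = (15.1 − 13.2) / [(13.2 + 15.1)/2] = 1.9/14.15 = 0.134275…
Arc Ed = %ΔQ / %ΔP = (-2700/6987) / (1.9/14.15) = -2.87790…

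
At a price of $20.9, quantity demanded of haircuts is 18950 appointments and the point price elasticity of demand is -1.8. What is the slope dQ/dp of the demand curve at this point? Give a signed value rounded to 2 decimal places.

Ed = (dQ/dp)·(p/Q) ⇒ dQ/dp = Ed·Q/p = (-1.8)·18950/20.9 = -1632.0574…

-1632.06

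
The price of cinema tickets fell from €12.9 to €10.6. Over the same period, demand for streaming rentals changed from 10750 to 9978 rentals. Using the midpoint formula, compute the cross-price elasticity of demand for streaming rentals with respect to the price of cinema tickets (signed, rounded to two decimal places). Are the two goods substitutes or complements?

0.38; substitutes

%ΔQ_{streaming rentals} = (9978 − 10750)/avg = -772/10364 = -0.074488…
%ΔP_{cinema tickets} = (10.6 − 12.9)/avg = -2.3/11.75 = -0.195744…
E_cross = (-772/10364) / (-2.3/11.75) = 0.3805…
E_cross > 0 ⇒ the goods are substitutes.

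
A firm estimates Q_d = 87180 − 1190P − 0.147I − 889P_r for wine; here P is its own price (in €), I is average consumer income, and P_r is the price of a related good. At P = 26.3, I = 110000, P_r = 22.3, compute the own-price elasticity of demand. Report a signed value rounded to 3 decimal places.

At the given values, Q_d = 87180 − 1190(26.3) − 0.147(110000) − 889(22.3) = 19888.3.
∂Q_d/∂P = −1190.
E = (-1190) × (26.3/19888.3) = -1.57363…

-1.574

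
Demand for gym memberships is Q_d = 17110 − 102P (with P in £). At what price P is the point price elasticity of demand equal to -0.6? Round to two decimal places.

62.90

Ed = −102P/(17110 − 102P). Set this equal to -0.6:
102P = 0.6·(17110 − 102P) ⇒ 102P(1 + 0.6) = 0.6·17110
P = 0.6·17110 / (102·1.6) = 62.9044…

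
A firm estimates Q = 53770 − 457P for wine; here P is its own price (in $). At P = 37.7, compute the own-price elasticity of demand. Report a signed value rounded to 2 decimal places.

At the given values, Q = 53770 − 457(37.7) = 36541.1.
∂Q/∂P = −457.
E = (-457) × (37.7/36541.1) = -0.4714…

-0.47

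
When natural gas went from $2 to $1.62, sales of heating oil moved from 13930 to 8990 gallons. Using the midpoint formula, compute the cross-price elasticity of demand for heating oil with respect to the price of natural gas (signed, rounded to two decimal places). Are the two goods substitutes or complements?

2.05; substitutes

%ΔQ_{heating oil} = (8990 − 13930)/avg = -4940/11460 = -0.431064…
%ΔP_{natural gas} = (1.62 − 2)/avg = -0.38/1.81 = -0.209944…
E_cross = (-4940/11460) / (-0.38/1.81) = 2.0532…
E_cross > 0 ⇒ the goods are substitutes.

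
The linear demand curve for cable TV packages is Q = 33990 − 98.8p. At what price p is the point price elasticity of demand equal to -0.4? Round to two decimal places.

Ed = −98.8p/(33990 − 98.8p). Set this equal to -0.4:
98.8p = 0.4·(33990 − 98.8p) ⇒ 98.8p(1 + 0.4) = 0.4·33990
p = 0.4·33990 / (98.8·1.4) = 98.2938…

98.29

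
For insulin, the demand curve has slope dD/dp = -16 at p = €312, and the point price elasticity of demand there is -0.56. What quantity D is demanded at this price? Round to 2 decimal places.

Ed = (dD/dp)·(p/D) ⇒ D = (dD/dp)·p/Ed = (-16)·312/(-0.56) = 8914.2857…

8914.29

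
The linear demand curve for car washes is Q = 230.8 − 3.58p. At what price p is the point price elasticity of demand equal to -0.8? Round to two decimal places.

28.65

Ed = −3.58p/(230.8 − 3.58p). Set this equal to -0.8:
3.58p = 0.8·(230.8 − 3.58p) ⇒ 3.58p(1 + 0.8) = 0.8·230.8
p = 0.8·230.8 / (3.58·1.8) = 28.6530…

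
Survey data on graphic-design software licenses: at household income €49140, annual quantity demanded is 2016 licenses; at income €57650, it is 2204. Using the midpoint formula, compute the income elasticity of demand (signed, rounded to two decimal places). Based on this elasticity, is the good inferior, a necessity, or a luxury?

0.56; necessity

%ΔQ = (2204 − 2016)/[( 2016 + 2204)/2] = 188/2110 = 0.089099…
%ΔIncome = (57650 − 49140)/[( 49140 + 57650)/2] = 8510/53395 = 0.159378…
E_income = (188/2110) / (8510/53395) = 0.5590…
0 < E_income < 1 ⇒ normal good, necessity.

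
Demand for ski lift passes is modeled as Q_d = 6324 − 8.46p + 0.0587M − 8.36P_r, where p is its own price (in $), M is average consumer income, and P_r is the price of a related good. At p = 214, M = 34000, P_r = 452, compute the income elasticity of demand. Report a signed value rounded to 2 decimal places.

0.73

At the given values, Q_d = 6324 − 8.46(214) + 0.0587(34000) − 8.36(452) = 2730.64.
∂Q_d/∂M = 0.0587.
E = (0.0587) × (34000/2730.64) = 0.7308…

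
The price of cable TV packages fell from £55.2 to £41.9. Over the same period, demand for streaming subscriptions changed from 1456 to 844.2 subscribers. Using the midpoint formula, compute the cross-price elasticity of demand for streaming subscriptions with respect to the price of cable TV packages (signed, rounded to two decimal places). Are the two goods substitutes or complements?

1.94; substitutes

%ΔQ_{streaming subscriptions} = (844.2 − 1456)/avg = -611.8/1150.1 = -0.531953…
%ΔP_{cable TV packages} = (41.9 − 55.2)/avg = -13.3/48.55 = -0.273944…
E_cross = (-611.8/1150.1) / (-13.3/48.55) = 1.9418…
E_cross > 0 ⇒ the goods are substitutes.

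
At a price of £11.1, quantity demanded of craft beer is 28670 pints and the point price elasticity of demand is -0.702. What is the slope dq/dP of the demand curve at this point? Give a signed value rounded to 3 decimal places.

Ed = (dq/dP)·(P/q) ⇒ dq/dP = Ed·q/P = (-0.702)·28670/11.1 = -1813.18378…

-1813.184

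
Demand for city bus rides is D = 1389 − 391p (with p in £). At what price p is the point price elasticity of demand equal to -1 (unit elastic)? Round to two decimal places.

1.78

Ed = −391p/(1389 − 391p). Set this equal to -1:
391p = 1·(1389 − 391p) ⇒ 391p(1 + 1) = 1·1389
p = 1·1389 / (391·2) = 1.7762…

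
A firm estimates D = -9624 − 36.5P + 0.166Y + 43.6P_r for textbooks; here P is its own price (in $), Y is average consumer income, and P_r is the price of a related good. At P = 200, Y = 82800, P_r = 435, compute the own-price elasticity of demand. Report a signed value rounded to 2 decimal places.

-0.46

At the given values, D = -9624 − 36.5(200) + 0.166(82800) + 43.6(435) = 15786.8.
∂D/∂P = −36.5.
E = (-36.5) × (200/15786.8) = -0.4624…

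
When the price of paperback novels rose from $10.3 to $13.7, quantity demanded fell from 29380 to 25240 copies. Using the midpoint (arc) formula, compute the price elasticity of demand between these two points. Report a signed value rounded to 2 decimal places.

-0.54

%ΔQ = (25240 − 29380) / [(29380 + 25240)/2] = -4140/27310 = -0.151592…
%ΔP = (13.7 − 10.3) / [(10.3 + 13.7)/2] = 3.4/12 = 0.283333…
Arc Ed = %ΔQ / %ΔP = (-4140/27310) / (3.4/12) = -0.5350…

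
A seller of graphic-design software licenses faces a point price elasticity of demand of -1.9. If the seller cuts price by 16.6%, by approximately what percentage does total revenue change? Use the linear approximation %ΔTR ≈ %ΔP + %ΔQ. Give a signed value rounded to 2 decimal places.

+14.94%

%ΔQ ≈ Ed × %ΔP = (-1.9) × (-16.6%) = +31.5400%
%ΔTR ≈ %ΔP + %ΔQ = (-16.6%) + (+31.5400%) = +14.9400%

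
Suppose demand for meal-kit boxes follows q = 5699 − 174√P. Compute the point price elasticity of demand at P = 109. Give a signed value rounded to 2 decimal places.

-0.23

dq/dP = −174/(2√P) = -8.33309. At P = 109, q = 3882.39.
Ed = (dq/dP)·(P/q) = (-8.33309) × (109/3882.39) = -0.2339…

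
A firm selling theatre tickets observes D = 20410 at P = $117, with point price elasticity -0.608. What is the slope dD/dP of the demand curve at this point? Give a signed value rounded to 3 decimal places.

Ed = (dD/dP)·(P/D) ⇒ dD/dP = Ed·D/P = (-0.608)·20410/117 = -106.06222…

-106.062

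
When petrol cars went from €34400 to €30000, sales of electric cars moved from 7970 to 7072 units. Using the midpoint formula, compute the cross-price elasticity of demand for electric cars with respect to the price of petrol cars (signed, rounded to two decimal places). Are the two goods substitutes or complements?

%ΔQ_{electric cars} = (7072 − 7970)/avg = -898/7521 = -0.119399…
%ΔP_{petrol cars} = (30000 − 34400)/avg = -4400/32200 = -0.136645…
E_cross = (-898/7521) / (-4400/32200) = 0.8737…
E_cross > 0 ⇒ the goods are substitutes.

0.87; substitutes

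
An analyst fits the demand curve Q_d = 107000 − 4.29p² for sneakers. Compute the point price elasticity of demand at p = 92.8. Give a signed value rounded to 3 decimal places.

-1.055

dQ_d/dp = −2·4.29·p = -796.224. At p = 92.8, Q_d = 70055.2064.
Ed = (dQ_d/dp)·(p/Q_d) = (-796.224) × (92.8/70055.2064) = -1.05473…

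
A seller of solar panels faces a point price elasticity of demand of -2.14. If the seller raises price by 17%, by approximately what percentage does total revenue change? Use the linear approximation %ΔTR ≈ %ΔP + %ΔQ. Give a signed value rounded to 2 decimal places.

%ΔQ ≈ Ed × %ΔP = (-2.14) × (+17%) = -36.3800%
%ΔTR ≈ %ΔP + %ΔQ = (+17%) + (-36.3800%) = -19.3800%

-19.38%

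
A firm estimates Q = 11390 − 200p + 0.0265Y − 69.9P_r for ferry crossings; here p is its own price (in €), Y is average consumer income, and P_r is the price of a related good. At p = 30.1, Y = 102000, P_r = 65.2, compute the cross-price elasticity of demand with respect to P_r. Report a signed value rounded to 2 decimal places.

At the given values, Q = 11390 − 200(30.1) + 0.0265(102000) − 69.9(65.2) = 3515.52.
∂Q/∂P_r = -69.9.
E = (-69.9) × (65.2/3515.52) = -1.2963…

-1.30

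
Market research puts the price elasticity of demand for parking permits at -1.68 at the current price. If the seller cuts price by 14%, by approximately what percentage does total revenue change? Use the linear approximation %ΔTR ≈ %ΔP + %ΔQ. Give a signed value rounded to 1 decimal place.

+9.5%

%ΔQ ≈ Ed × %ΔP = (-1.68) × (-14%) = +23.5200%
%ΔTR ≈ %ΔP + %ΔQ = (-14%) + (+23.5200%) = +9.5200%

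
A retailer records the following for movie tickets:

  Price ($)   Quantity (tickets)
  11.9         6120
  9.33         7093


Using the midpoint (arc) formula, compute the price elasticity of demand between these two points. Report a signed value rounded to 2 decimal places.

%ΔQ = (7093 − 6120) / [(6120 + 7093)/2] = 973/6606.5 = 0.147279…
%ΔP = (9.33 − 11.9) / [(11.9 + 9.33)/2] = -2.57/10.615 = -0.242110…
Arc Ed = %ΔQ / %ΔP = (973/6606.5) / (-2.57/10.615) = -0.6083…

-0.61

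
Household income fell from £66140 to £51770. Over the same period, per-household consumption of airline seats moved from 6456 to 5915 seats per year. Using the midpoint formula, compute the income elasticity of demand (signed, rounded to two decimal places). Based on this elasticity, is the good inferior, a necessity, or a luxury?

0.36; necessity

%ΔQ = (5915 − 6456)/[( 6456 + 5915)/2] = -541/6185.5 = -0.087462…
%ΔIncome = (51770 − 66140)/[( 66140 + 51770)/2] = -14370/58955 = -0.243745…
E_income = (-541/6185.5) / (-14370/58955) = 0.3588…
0 < E_income < 1 ⇒ normal good, necessity.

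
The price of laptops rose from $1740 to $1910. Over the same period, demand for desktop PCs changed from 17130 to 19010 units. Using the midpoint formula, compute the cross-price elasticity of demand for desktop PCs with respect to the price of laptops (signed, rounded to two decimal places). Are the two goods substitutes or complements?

1.12; substitutes

%ΔQ_{desktop PCs} = (19010 − 17130)/avg = 1880/18070 = 0.104039…
%ΔP_{laptops} = (1910 − 1740)/avg = 170/1825 = 0.093150…
E_cross = (1880/18070) / (170/1825) = 1.1168…
E_cross > 0 ⇒ the goods are substitutes.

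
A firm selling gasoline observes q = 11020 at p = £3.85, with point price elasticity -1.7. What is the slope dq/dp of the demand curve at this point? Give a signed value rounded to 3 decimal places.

-4865.974

Ed = (dq/dp)·(p/q) ⇒ dq/dp = Ed·q/p = (-1.7)·11020/3.85 = -4865.97402…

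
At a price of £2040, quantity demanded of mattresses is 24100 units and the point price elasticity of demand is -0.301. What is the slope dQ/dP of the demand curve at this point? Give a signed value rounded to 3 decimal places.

-3.556

Ed = (dQ/dP)·(P/Q) ⇒ dQ/dP = Ed·Q/P = (-0.301)·24100/2040 = -3.55593…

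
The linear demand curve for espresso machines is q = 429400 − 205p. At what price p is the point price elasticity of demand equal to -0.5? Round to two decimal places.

Ed = −205p/(429400 − 205p). Set this equal to -0.5:
205p = 0.5·(429400 − 205p) ⇒ 205p(1 + 0.5) = 0.5·429400
p = 0.5·429400 / (205·1.5) = 698.2113…

698.21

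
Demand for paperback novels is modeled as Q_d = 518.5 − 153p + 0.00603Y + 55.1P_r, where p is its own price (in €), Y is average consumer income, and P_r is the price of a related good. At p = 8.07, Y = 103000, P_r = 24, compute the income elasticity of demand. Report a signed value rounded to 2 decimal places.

At the given values, Q_d = 518.5 − 153(8.07) + 0.00603(103000) + 55.1(24) = 1227.28.
∂Q_d/∂Y = 0.00603.
E = (0.00603) × (103000/1227.28) = 0.5060…

0.51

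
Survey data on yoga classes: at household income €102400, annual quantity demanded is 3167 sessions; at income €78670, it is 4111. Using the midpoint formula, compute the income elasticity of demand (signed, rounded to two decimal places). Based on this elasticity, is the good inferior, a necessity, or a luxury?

%ΔQ = (4111 − 3167)/[( 3167 + 4111)/2] = 944/3639 = 0.259411…
%ΔIncome = (78670 − 102400)/[( 102400 + 78670)/2] = -23730/90535 = -0.262108…
E_income = (944/3639) / (-23730/90535) = -0.9897…
E_income < 0 ⇒ inferior good.

-0.99; inferior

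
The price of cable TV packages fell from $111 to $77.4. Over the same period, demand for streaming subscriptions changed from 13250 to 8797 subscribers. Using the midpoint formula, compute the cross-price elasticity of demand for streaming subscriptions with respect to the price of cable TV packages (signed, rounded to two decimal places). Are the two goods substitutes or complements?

%ΔQ_{streaming subscriptions} = (8797 − 13250)/avg = -4453/11023.5 = -0.403955…
%ΔP_{cable TV packages} = (77.4 − 111)/avg = -33.6/94.2 = -0.356687…
E_cross = (-4453/11023.5) / (-33.6/94.2) = 1.1325…
E_cross > 0 ⇒ the goods are substitutes.

1.13; substitutes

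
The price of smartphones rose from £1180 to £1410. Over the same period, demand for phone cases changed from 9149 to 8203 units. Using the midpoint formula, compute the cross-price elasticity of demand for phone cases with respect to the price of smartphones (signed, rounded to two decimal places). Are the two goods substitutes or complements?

-0.61; complements

%ΔQ_{phone cases} = (8203 − 9149)/avg = -946/8676 = -0.109036…
%ΔP_{smartphones} = (1410 − 1180)/avg = 230/1295 = 0.177606…
E_cross = (-946/8676) / (230/1295) = -0.6139…
E_cross < 0 ⇒ the goods are complements.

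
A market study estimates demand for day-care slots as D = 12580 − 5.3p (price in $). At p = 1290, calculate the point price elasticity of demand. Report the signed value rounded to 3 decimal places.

dD/dp = −5.3. At p = 1290, D = 12580 − 5.3(1290) = 5743.
Ed = (dD/dp)·(p/D) = −5.3 × (1290/5743) = -1.19049…

-1.190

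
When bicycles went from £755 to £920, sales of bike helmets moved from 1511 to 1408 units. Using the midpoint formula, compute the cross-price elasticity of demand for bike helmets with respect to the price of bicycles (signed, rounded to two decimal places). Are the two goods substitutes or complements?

%ΔQ_{bike helmets} = (1408 − 1511)/avg = -103/1459.5 = -0.070572…
%ΔP_{bicycles} = (920 − 755)/avg = 165/837.5 = 0.197014…
E_cross = (-103/1459.5) / (165/837.5) = -0.3582…
E_cross < 0 ⇒ the goods are complements.

-0.36; complements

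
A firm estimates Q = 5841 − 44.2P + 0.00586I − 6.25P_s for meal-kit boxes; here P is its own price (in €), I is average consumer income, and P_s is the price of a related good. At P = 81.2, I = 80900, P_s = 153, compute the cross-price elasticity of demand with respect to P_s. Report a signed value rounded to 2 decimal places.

At the given values, Q = 5841 − 44.2(81.2) + 0.00586(80900) − 6.25(153) = 1769.784.
∂Q/∂P_s = -6.25.
E = (-6.25) × (153/1769.784) = -0.5403…

-0.54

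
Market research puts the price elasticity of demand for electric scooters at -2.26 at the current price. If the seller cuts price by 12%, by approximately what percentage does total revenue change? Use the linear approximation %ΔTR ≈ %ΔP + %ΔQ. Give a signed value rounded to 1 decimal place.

+15.1%

%ΔQ ≈ Ed × %ΔP = (-2.26) × (-12%) = +27.1200%
%ΔTR ≈ %ΔP + %ΔQ = (-12%) + (+27.1200%) = +15.1200%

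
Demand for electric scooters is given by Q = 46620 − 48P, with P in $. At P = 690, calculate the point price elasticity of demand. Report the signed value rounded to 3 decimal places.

-2.453

dQ/dP = −48. At P = 690, Q = 46620 − 48(690) = 13500.
Ed = (dQ/dP)·(P/Q) = −48 × (690/13500) = -2.45333…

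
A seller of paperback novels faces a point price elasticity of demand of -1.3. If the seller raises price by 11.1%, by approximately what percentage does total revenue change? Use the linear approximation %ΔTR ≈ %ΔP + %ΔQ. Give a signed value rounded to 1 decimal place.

%ΔQ ≈ Ed × %ΔP = (-1.3) × (+11.1%) = -14.4300%
%ΔTR ≈ %ΔP + %ΔQ = (+11.1%) + (-14.4300%) = -3.3300%

-3.3%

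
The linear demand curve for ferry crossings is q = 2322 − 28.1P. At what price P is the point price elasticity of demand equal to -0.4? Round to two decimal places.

Ed = −28.1P/(2322 − 28.1P). Set this equal to -0.4:
28.1P = 0.4·(2322 − 28.1P) ⇒ 28.1P(1 + 0.4) = 0.4·2322
P = 0.4·2322 / (28.1·1.4) = 23.6095…

23.61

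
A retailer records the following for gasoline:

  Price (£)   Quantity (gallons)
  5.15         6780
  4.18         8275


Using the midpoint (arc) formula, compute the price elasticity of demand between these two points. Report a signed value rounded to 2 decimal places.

%ΔQ = (8275 − 6780) / [(6780 + 8275)/2] = 1495/7527.5 = 0.198605…
%ΔP = (4.18 − 5.15) / [(5.15 + 4.18)/2] = -0.97/4.665 = -0.207931…
Arc Ed = %ΔQ / %ΔP = (1495/7527.5) / (-0.97/4.665) = -0.9551…

-0.96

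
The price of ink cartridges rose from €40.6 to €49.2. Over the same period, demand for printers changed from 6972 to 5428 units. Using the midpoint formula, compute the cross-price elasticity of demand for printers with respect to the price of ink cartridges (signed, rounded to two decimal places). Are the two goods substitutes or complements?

%ΔQ_{printers} = (5428 − 6972)/avg = -1544/6200 = -0.249032…
%ΔP_{ink cartridges} = (49.2 − 40.6)/avg = 8.6/44.9 = 0.191536…
E_cross = (-1544/6200) / (8.6/44.9) = -1.3001…
E_cross < 0 ⇒ the goods are complements.

-1.30; complements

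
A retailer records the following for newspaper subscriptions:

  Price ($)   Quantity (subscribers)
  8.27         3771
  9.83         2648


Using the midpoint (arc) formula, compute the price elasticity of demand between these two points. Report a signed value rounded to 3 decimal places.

%ΔQ = (2648 − 3771) / [(3771 + 2648)/2] = -1123/3209.5 = -0.349898…
%ΔP = (9.83 − 8.27) / [(8.27 + 9.83)/2] = 1.56/9.05 = 0.172375…
Arc Ed = %ΔQ / %ΔP = (-1123/3209.5) / (1.56/9.05) = -2.02986…

-2.030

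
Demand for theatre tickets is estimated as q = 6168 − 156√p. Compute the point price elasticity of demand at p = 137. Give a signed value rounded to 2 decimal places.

dq/dp = −156/(2√p) = -6.66399. At p = 137, q = 4342.07.
Ed = (dq/dp)·(p/q) = (-6.66399) × (137/4342.07) = -0.2102…

-0.21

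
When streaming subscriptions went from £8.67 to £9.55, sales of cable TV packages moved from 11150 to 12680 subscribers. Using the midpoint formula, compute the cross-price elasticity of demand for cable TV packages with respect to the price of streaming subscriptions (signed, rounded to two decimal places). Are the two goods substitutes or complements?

1.33; substitutes

%ΔQ_{cable TV packages} = (12680 − 11150)/avg = 1530/11915 = 0.128409…
%ΔP_{streaming subscriptions} = (9.55 − 8.67)/avg = 0.88/9.11 = 0.096597…
E_cross = (1530/11915) / (0.88/9.11) = 1.3293…
E_cross > 0 ⇒ the goods are substitutes.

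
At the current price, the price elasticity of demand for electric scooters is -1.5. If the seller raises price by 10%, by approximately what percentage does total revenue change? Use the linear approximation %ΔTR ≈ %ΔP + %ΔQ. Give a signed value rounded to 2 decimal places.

%ΔQ ≈ Ed × %ΔP = (-1.5) × (+10%) = -15.0000%
%ΔTR ≈ %ΔP + %ΔQ = (+10%) + (-15.0000%) = -5.0000%

-5.00%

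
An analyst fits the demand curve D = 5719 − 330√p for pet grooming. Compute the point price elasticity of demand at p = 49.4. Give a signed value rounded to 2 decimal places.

dD/dp = −330/(2√p) = -23.4758. At p = 49.4, D = 3399.59.
Ed = (dD/dp)·(p/D) = (-23.4758) × (49.4/3399.59) = -0.3411…

-0.34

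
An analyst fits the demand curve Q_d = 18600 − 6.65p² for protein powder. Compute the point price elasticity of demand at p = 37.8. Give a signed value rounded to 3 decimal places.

dQ_d/dp = −2·6.65·p = -502.74. At p = 37.8, Q_d = 9098.214.
Ed = (dQ_d/dp)·(p/Q_d) = (-502.74) × (37.8/9098.214) = -2.08871…

-2.089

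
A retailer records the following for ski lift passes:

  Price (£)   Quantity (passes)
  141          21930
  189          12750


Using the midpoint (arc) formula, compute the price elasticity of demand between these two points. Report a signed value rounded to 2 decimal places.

%ΔQ = (12750 − 21930) / [(21930 + 12750)/2] = -9180/17340 = -0.529411…
%ΔP = (189 − 141) / [(141 + 189)/2] = 48/165 = 0.290909…
Arc Ed = %ΔQ / %ΔP = (-9180/17340) / (48/165) = -1.8198…

-1.82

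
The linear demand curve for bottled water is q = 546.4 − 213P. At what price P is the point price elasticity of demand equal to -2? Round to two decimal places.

1.71

Ed = −213P/(546.4 − 213P). Set this equal to -2:
213P = 2·(546.4 − 213P) ⇒ 213P(1 + 2) = 2·546.4
P = 2·546.4 / (213·3) = 1.7101…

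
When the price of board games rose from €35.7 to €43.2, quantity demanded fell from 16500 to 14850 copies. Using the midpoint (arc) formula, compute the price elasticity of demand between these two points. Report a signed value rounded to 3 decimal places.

%ΔQ = (14850 − 16500) / [(16500 + 14850)/2] = -1650/15675 = -0.105263…
%ΔP = (43.2 − 35.7) / [(35.7 + 43.2)/2] = 7.5/39.45 = 0.190114…
Arc Ed = %ΔQ / %ΔP = (-1650/15675) / (7.5/39.45) = -0.55368…

-0.554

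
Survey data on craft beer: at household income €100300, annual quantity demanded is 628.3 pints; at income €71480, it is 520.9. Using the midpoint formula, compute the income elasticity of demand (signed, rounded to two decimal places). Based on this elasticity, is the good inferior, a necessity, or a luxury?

%ΔQ = (520.9 − 628.3)/[( 628.3 + 520.9)/2] = -107.4/574.6 = -0.186912…
%ΔIncome = (71480 − 100300)/[( 100300 + 71480)/2] = -28820/85890 = -0.335545…
E_income = (-107.4/574.6) / (-28820/85890) = 0.5570…
0 < E_income < 1 ⇒ normal good, necessity.

0.56; necessity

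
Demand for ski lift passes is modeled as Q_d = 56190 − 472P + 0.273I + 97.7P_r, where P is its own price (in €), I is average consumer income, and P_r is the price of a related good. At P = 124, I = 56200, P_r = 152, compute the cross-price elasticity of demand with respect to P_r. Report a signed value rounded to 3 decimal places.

0.533

At the given values, Q_d = 56190 − 472(124) + 0.273(56200) + 97.7(152) = 27855.
∂Q_d/∂P_r = 97.7.
E = (97.7) × (152/27855) = 0.53313…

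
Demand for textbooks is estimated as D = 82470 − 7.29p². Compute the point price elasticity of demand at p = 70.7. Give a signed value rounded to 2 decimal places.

dD/dp = −2·7.29·p = -1030.806. At p = 70.7, D = 46031.0079.
Ed = (dD/dp)·(p/D) = (-1030.806) × (70.7/46031.0079) = -1.5832…

-1.58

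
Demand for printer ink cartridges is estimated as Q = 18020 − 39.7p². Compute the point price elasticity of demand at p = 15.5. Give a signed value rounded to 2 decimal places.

-2.25

dQ/dp = −2·39.7·p = -1230.7. At p = 15.5, Q = 8482.075.
Ed = (dQ/dp)·(p/Q) = (-1230.7) × (15.5/8482.075) = -2.2489…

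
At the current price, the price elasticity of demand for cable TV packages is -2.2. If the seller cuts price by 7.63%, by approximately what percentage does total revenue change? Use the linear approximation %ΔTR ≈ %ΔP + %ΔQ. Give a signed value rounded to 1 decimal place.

%ΔQ ≈ Ed × %ΔP = (-2.2) × (-7.63%) = +16.7860%
%ΔTR ≈ %ΔP + %ΔQ = (-7.63%) + (+16.7860%) = +9.1560%

+9.2%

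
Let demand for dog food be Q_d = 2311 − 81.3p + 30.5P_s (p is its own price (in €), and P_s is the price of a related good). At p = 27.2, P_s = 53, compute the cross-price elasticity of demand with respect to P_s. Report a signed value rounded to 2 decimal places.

At the given values, Q_d = 2311 − 81.3(27.2) + 30.5(53) = 1716.14.
∂Q_d/∂P_s = 30.5.
E = (30.5) × (53/1716.14) = 0.9419…

0.94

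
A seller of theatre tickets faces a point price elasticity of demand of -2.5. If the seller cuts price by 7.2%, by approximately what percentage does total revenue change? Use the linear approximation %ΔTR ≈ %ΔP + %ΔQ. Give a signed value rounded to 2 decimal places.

%ΔQ ≈ Ed × %ΔP = (-2.5) × (-7.2%) = +18.0000%
%ΔTR ≈ %ΔP + %ΔQ = (-7.2%) + (+18.0000%) = +10.8000%

+10.80%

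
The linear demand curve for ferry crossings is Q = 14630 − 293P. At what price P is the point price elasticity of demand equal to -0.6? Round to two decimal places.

Ed = −293P/(14630 − 293P). Set this equal to -0.6:
293P = 0.6·(14630 − 293P) ⇒ 293P(1 + 0.6) = 0.6·14630
P = 0.6·14630 / (293·1.6) = 18.7244…

18.72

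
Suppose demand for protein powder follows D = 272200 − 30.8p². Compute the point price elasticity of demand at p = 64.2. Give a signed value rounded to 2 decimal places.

-1.75

dD/dp = −2·30.8·p = -3954.72. At p = 64.2, D = 145253.488.
Ed = (dD/dp)·(p/D) = (-3954.72) × (64.2/145253.488) = -1.7479…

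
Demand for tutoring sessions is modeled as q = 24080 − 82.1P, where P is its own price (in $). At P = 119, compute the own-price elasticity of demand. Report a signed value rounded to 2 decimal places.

At the given values, q = 24080 − 82.1(119) = 14310.1.
∂q/∂P = −82.1.
E = (-82.1) × (119/14310.1) = -0.6827…

-0.68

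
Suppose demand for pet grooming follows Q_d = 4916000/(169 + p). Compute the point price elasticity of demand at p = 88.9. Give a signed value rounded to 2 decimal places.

dQ_d/dp = −4916000/(169 + p)² = -73.911. At p = 88.9, Q_d = 19061.7.
Ed = (dQ_d/dp)·(p/Q_d) = (-73.911) × (88.9/19061.7) = -0.3447…

-0.34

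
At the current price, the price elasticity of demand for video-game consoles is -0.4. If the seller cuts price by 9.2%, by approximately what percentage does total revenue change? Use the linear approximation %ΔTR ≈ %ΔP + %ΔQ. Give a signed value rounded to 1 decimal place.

-5.5%

%ΔQ ≈ Ed × %ΔP = (-0.4) × (-9.2%) = +3.6800%
%ΔTR ≈ %ΔP + %ΔQ = (-9.2%) + (+3.6800%) = -5.5200%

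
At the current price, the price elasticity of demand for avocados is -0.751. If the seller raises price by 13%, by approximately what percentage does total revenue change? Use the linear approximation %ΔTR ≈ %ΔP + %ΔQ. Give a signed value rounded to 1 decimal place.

%ΔQ ≈ Ed × %ΔP = (-0.751) × (+13%) = -9.7630%
%ΔTR ≈ %ΔP + %ΔQ = (+13%) + (-9.7630%) = +3.2370%

+3.2%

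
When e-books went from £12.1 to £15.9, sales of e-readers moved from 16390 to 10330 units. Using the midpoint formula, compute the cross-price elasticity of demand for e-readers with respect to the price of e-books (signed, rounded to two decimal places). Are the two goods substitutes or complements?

%ΔQ_{e-readers} = (10330 − 16390)/avg = -6060/13360 = -0.453592…
%ΔP_{e-books} = (15.9 − 12.1)/avg = 3.8/14 = 0.271428…
E_cross = (-6060/13360) / (3.8/14) = -1.6711…
E_cross < 0 ⇒ the goods are complements.

-1.67; complements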